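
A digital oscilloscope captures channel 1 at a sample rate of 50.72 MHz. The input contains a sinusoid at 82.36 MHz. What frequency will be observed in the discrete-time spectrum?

19.08 MHz

82.36 MHz mod fs = 31.64 MHz.
31.64 MHz > fs/2 = 25.36 MHz, folds to fs − 31.64 MHz = 19.08 MHz.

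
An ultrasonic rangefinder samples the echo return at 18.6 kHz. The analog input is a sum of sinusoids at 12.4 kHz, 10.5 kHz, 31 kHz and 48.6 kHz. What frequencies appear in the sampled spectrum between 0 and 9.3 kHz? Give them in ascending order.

6.2 kHz, 7.2 kHz, 8.1 kHz

fs/2 = 9.3 kHz.
12.4 kHz > fs/2 = 9.3 kHz, folds to fs − 12.4 kHz = 6.2 kHz.
10.5 kHz > fs/2 = 9.3 kHz, folds to fs − 10.5 kHz = 8.1 kHz.
31 kHz mod fs = 12.4 kHz.
12.4 kHz > fs/2 = 9.3 kHz, folds to fs − 12.4 kHz = 6.2 kHz.
48.6 kHz mod fs = 11.4 kHz.
11.4 kHz > fs/2 = 9.3 kHz, folds to fs − 11.4 kHz = 7.2 kHz.
Distinct values: {6.2 kHz, 7.2 kHz, 8.1 kHz}.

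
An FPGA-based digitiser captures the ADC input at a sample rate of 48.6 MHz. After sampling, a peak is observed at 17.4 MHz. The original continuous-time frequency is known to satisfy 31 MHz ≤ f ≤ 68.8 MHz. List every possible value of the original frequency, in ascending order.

Frequencies that alias to 17.4 MHz are k·fs ± 17.4 MHz for integer k ≥ 0.
k=0: 17.4 MHz.
k=1: 31.2 MHz, 66 MHz.
k=2: 79.8 MHz, 114.6 MHz.
Within [31 MHz, 68.8 MHz]: 31.2 MHz, 66 MHz.

31.2 MHz, 66 MHz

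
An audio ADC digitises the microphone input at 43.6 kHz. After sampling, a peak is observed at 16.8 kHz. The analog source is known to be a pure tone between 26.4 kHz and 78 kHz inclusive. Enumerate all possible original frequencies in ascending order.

26.8 kHz, 60.4 kHz, 70.4 kHz

Frequencies that alias to 16.8 kHz are k·fs ± 16.8 kHz for integer k ≥ 0.
k=0: 16.8 kHz.
k=1: 26.8 kHz, 60.4 kHz.
k=2: 70.4 kHz, 104 kHz.
k=3: 114 kHz, 147.6 kHz.
Within [26.4 kHz, 78 kHz]: 26.8 kHz, 60.4 kHz, 70.4 kHz.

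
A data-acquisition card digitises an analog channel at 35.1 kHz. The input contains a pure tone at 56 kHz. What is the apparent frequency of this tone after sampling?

14.2 kHz

56 kHz mod fs = 20.9 kHz.
20.9 kHz > fs/2 = 17.55 kHz, folds to fs − 20.9 kHz = 14.2 kHz.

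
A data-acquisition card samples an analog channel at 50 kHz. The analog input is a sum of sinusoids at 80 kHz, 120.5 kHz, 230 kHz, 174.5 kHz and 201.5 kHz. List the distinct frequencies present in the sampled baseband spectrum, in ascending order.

1.5 kHz, 20 kHz, 20.5 kHz, 24.5 kHz

fs/2 = 25 kHz.
80 kHz mod fs = 30 kHz.
30 kHz > fs/2 = 25 kHz, folds to fs − 30 kHz = 20 kHz.
120.5 kHz mod fs = 20.5 kHz.
20.5 kHz ≤ fs/2 = 25 kHz, appears at 20.5 kHz.
230 kHz mod fs = 30 kHz.
30 kHz > fs/2 = 25 kHz, folds to fs − 30 kHz = 20 kHz.
174.5 kHz mod fs = 24.5 kHz.
24.5 kHz ≤ fs/2 = 25 kHz, appears at 24.5 kHz.
201.5 kHz mod fs = 1.5 kHz.
1.5 kHz ≤ fs/2 = 25 kHz, appears at 1.5 kHz.
Distinct values: {1.5 kHz, 20 kHz, 20.5 kHz, 24.5 kHz}.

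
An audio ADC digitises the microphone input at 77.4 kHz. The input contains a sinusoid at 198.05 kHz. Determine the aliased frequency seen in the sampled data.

198.05 kHz mod fs = 43.25 kHz.
43.25 kHz > fs/2 = 38.7 kHz, folds to fs − 43.25 kHz = 34.15 kHz.

34.15 kHz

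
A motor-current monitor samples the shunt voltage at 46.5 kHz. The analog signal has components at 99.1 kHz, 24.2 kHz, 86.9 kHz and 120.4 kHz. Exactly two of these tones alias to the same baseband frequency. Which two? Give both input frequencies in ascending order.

86.9 kHz, 99.1 kHz

fs/2 = 23.25 kHz.
99.1 kHz mod fs = 6.1 kHz.
6.1 kHz ≤ fs/2 = 23.25 kHz, appears at 6.1 kHz.
24.2 kHz > fs/2 = 23.25 kHz, folds to fs − 24.2 kHz = 22.3 kHz.
86.9 kHz mod fs = 40.4 kHz.
40.4 kHz > fs/2 = 23.25 kHz, folds to fs − 40.4 kHz = 6.1 kHz.
120.4 kHz mod fs = 27.4 kHz.
27.4 kHz > fs/2 = 23.25 kHz, folds to fs − 27.4 kHz = 19.1 kHz.
86.9 kHz and 99.1 kHz both map to 6.1 kHz.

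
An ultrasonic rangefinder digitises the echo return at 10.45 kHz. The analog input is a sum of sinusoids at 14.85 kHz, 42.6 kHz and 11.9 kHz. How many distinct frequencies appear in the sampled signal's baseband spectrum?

fs/2 = 5.225 kHz.
14.85 kHz mod fs = 4.4 kHz.
4.4 kHz ≤ fs/2 = 5.225 kHz, appears at 4.4 kHz.
42.6 kHz mod fs = 0.8 kHz.
0.8 kHz ≤ fs/2 = 5.225 kHz, appears at 0.8 kHz.
11.9 kHz mod fs = 1.45 kHz.
1.45 kHz ≤ fs/2 = 5.225 kHz, appears at 1.45 kHz.
Distinct values: {0.8 kHz, 1.45 kHz, 4.4 kHz} → 3.

3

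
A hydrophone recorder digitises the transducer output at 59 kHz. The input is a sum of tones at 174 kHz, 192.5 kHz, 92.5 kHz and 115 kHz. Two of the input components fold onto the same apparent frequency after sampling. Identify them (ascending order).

fs/2 = 29.5 kHz.
174 kHz mod fs = 56 kHz.
56 kHz > fs/2 = 29.5 kHz, folds to fs − 56 kHz = 3 kHz.
192.5 kHz mod fs = 15.5 kHz.
15.5 kHz ≤ fs/2 = 29.5 kHz, appears at 15.5 kHz.
92.5 kHz mod fs = 33.5 kHz.
33.5 kHz > fs/2 = 29.5 kHz, folds to fs − 33.5 kHz = 25.5 kHz.
115 kHz mod fs = 56 kHz.
56 kHz > fs/2 = 29.5 kHz, folds to fs − 56 kHz = 3 kHz.
115 kHz and 174 kHz both map to 3 kHz.

115 kHz, 174 kHz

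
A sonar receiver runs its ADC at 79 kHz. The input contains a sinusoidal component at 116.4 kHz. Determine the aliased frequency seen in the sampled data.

116.4 kHz mod fs = 37.4 kHz.
37.4 kHz ≤ fs/2 = 39.5 kHz, appears at 37.4 kHz.

37.4 kHz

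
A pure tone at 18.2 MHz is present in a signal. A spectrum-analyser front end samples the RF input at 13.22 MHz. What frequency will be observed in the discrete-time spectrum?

18.2 MHz mod fs = 4.98 MHz.
4.98 MHz ≤ fs/2 = 6.61 MHz, appears at 4.98 MHz.

4.98 MHz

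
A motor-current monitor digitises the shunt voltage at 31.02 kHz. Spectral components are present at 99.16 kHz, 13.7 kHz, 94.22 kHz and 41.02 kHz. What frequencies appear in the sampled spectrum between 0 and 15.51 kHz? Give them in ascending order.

1.16 kHz, 6.1 kHz, 10 kHz, 13.7 kHz

fs/2 = 15.51 kHz.
99.16 kHz mod fs = 6.1 kHz.
6.1 kHz ≤ fs/2 = 15.51 kHz, appears at 6.1 kHz.
13.7 kHz ≤ fs/2 = 15.51 kHz, passes unchanged.
94.22 kHz mod fs = 1.16 kHz.
1.16 kHz ≤ fs/2 = 15.51 kHz, appears at 1.16 kHz.
41.02 kHz mod fs = 10 kHz.
10 kHz ≤ fs/2 = 15.51 kHz, appears at 10 kHz.
Distinct values: {1.16 kHz, 6.1 kHz, 10 kHz, 13.7 kHz}.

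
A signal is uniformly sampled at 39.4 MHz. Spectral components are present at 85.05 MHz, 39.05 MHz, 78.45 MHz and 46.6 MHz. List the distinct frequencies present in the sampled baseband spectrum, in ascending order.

fs/2 = 19.7 MHz.
85.05 MHz mod fs = 6.25 MHz.
6.25 MHz ≤ fs/2 = 19.7 MHz, appears at 6.25 MHz.
39.05 MHz > fs/2 = 19.7 MHz, folds to fs − 39.05 MHz = 0.35 MHz.
78.45 MHz mod fs = 39.05 MHz.
39.05 MHz > fs/2 = 19.7 MHz, folds to fs − 39.05 MHz = 0.35 MHz.
46.6 MHz mod fs = 7.2 MHz.
7.2 MHz ≤ fs/2 = 19.7 MHz, appears at 7.2 MHz.
Distinct values: {0.35 MHz, 6.25 MHz, 7.2 MHz}.

0.35 MHz, 6.25 MHz, 7.2 MHz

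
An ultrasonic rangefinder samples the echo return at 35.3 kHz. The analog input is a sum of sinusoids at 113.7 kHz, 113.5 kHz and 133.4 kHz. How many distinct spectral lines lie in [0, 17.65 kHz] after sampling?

fs/2 = 17.65 kHz.
113.7 kHz mod fs = 7.8 kHz.
7.8 kHz ≤ fs/2 = 17.65 kHz, appears at 7.8 kHz.
113.5 kHz mod fs = 7.6 kHz.
7.6 kHz ≤ fs/2 = 17.65 kHz, appears at 7.6 kHz.
133.4 kHz mod fs = 27.5 kHz.
27.5 kHz > fs/2 = 17.65 kHz, folds to fs − 27.5 kHz = 7.8 kHz.
Distinct values: {7.6 kHz, 7.8 kHz} → 2.

2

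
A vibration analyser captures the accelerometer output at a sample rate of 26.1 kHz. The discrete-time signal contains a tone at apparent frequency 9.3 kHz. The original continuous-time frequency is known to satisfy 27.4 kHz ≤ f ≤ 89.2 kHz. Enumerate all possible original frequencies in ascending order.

35.4 kHz, 42.9 kHz, 61.5 kHz, 69 kHz, 87.6 kHz

Frequencies that alias to 9.3 kHz are k·fs ± 9.3 kHz for integer k ≥ 0.
k=0: 9.3 kHz.
k=1: 16.8 kHz, 35.4 kHz.
k=2: 42.9 kHz, 61.5 kHz.
k=3: 69 kHz, 87.6 kHz.
k=4: 95.1 kHz, 113.7 kHz.
Within [27.4 kHz, 89.2 kHz]: 35.4 kHz, 42.9 kHz, 61.5 kHz, 69 kHz, 87.6 kHz.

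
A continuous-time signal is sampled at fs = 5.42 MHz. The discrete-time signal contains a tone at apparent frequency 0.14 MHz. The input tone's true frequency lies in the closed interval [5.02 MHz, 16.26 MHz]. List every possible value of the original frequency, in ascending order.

Frequencies that alias to 0.14 MHz are k·fs ± 0.14 MHz for integer k ≥ 0.
k=0: 0.14 MHz.
k=1: 5.28 MHz, 5.56 MHz.
k=2: 10.7 MHz, 10.98 MHz.
k=3: 16.12 MHz, 16.4 MHz.
k=4: 21.54 MHz, 21.82 MHz.
Within [5.02 MHz, 16.26 MHz]: 5.28 MHz, 5.56 MHz, 10.7 MHz, 10.98 MHz, 16.12 MHz.

5.28 MHz, 5.56 MHz, 10.7 MHz, 10.98 MHz, 16.12 MHz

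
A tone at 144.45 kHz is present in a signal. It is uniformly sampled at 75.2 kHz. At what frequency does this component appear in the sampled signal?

144.45 kHz mod fs = 69.25 kHz.
69.25 kHz > fs/2 = 37.6 kHz, folds to fs − 69.25 kHz = 5.95 kHz.

5.95 kHz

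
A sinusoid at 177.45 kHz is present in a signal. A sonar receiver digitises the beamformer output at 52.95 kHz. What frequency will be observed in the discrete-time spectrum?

177.45 kHz mod fs = 18.6 kHz.
18.6 kHz ≤ fs/2 = 26.475 kHz, appears at 18.6 kHz.

18.6 kHz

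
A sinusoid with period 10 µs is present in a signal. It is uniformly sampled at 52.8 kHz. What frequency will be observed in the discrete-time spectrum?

T = 10 µs → f = 1/T = 100 kHz.
100 kHz mod fs = 47.2 kHz.
47.2 kHz > fs/2 = 26.4 kHz, folds to fs − 47.2 kHz = 5.6 kHz.

5.6 kHz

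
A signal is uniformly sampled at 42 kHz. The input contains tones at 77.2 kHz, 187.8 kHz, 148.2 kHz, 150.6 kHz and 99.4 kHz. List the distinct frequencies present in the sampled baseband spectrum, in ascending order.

6.8 kHz, 15.4 kHz, 17.4 kHz, 19.8 kHz

fs/2 = 21 kHz.
77.2 kHz mod fs = 35.2 kHz.
35.2 kHz > fs/2 = 21 kHz, folds to fs − 35.2 kHz = 6.8 kHz.
187.8 kHz mod fs = 19.8 kHz.
19.8 kHz ≤ fs/2 = 21 kHz, appears at 19.8 kHz.
148.2 kHz mod fs = 22.2 kHz.
22.2 kHz > fs/2 = 21 kHz, folds to fs − 22.2 kHz = 19.8 kHz.
150.6 kHz mod fs = 24.6 kHz.
24.6 kHz > fs/2 = 21 kHz, folds to fs − 24.6 kHz = 17.4 kHz.
99.4 kHz mod fs = 15.4 kHz.
15.4 kHz ≤ fs/2 = 21 kHz, appears at 15.4 kHz.
Distinct values: {6.8 kHz, 15.4 kHz, 17.4 kHz, 19.8 kHz}.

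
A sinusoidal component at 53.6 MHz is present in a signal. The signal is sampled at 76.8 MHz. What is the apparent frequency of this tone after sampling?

23.2 MHz

53.6 MHz > fs/2 = 38.4 MHz, folds to fs − 53.6 MHz = 23.2 MHz.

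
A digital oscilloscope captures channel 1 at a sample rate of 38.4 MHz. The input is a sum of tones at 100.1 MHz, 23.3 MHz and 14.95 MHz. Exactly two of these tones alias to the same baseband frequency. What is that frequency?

15.1 MHz

fs/2 = 19.2 MHz.
100.1 MHz mod fs = 23.3 MHz.
23.3 MHz > fs/2 = 19.2 MHz, folds to fs − 23.3 MHz = 15.1 MHz.
23.3 MHz > fs/2 = 19.2 MHz, folds to fs − 23.3 MHz = 15.1 MHz.
14.95 MHz ≤ fs/2 = 19.2 MHz, passes unchanged.
23.3 MHz and 100.1 MHz both map to 15.1 MHz.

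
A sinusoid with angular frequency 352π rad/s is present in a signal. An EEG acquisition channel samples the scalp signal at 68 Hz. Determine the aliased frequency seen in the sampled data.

28 Hz

ω = 352π rad/s → f = ω/(2π) = 176 Hz.
176 Hz mod fs = 40 Hz.
40 Hz > fs/2 = 34 Hz, folds to fs − 40 Hz = 28 Hz.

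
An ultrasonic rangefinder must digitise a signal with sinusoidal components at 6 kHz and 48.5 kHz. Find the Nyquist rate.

Highest-frequency component: 48.5 kHz.
Nyquist rate = 2 × 48.5 kHz = 97 kHz.

97 kHz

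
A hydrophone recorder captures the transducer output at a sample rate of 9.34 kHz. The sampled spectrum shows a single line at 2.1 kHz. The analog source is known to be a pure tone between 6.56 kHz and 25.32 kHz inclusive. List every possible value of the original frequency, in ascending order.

Frequencies that alias to 2.1 kHz are k·fs ± 2.1 kHz for integer k ≥ 0.
k=0: 2.1 kHz.
k=1: 7.24 kHz, 11.44 kHz.
k=2: 16.58 kHz, 20.78 kHz.
k=3: 25.92 kHz, 30.12 kHz.
Within [6.56 kHz, 25.32 kHz]: 7.24 kHz, 11.44 kHz, 16.58 kHz, 20.78 kHz.

7.24 kHz, 11.44 kHz, 16.58 kHz, 20.78 kHz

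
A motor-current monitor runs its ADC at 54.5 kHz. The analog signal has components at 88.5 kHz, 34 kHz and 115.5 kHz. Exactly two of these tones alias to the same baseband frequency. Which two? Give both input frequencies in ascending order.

fs/2 = 27.25 kHz.
88.5 kHz mod fs = 34 kHz.
34 kHz > fs/2 = 27.25 kHz, folds to fs − 34 kHz = 20.5 kHz.
34 kHz > fs/2 = 27.25 kHz, folds to fs − 34 kHz = 20.5 kHz.
115.5 kHz mod fs = 6.5 kHz.
6.5 kHz ≤ fs/2 = 27.25 kHz, appears at 6.5 kHz.
34 kHz and 88.5 kHz both map to 20.5 kHz.

34 kHz, 88.5 kHz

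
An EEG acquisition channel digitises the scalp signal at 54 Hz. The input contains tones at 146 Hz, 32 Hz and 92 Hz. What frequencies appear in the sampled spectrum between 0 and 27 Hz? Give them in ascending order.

fs/2 = 27 Hz.
146 Hz mod fs = 38 Hz.
38 Hz > fs/2 = 27 Hz, folds to fs − 38 Hz = 16 Hz.
32 Hz > fs/2 = 27 Hz, folds to fs − 32 Hz = 22 Hz.
92 Hz mod fs = 38 Hz.
38 Hz > fs/2 = 27 Hz, folds to fs − 38 Hz = 16 Hz.
Distinct values: {16 Hz, 22 Hz}.

16 Hz, 22 Hz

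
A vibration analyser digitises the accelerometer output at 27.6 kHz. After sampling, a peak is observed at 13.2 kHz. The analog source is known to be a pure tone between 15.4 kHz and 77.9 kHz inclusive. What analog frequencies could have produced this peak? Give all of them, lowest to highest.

40.8 kHz, 42 kHz, 68.4 kHz, 69.6 kHz

Frequencies that alias to 13.2 kHz are k·fs ± 13.2 kHz for integer k ≥ 0.
k=0: 13.2 kHz.
k=1: 14.4 kHz, 40.8 kHz.
k=2: 42 kHz, 68.4 kHz.
k=3: 69.6 kHz, 96 kHz.
k=4: 97.2 kHz, 123.6 kHz.
Within [15.4 kHz, 77.9 kHz]: 40.8 kHz, 42 kHz, 68.4 kHz, 69.6 kHz.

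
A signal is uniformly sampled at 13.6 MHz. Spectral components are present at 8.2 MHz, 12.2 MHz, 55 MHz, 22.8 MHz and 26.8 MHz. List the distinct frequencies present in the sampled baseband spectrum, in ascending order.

fs/2 = 6.8 MHz.
8.2 MHz > fs/2 = 6.8 MHz, folds to fs − 8.2 MHz = 5.4 MHz.
12.2 MHz > fs/2 = 6.8 MHz, folds to fs − 12.2 MHz = 1.4 MHz.
55 MHz mod fs = 0.6 MHz.
0.6 MHz ≤ fs/2 = 6.8 MHz, appears at 0.6 MHz.
22.8 MHz mod fs = 9.2 MHz.
9.2 MHz > fs/2 = 6.8 MHz, folds to fs − 9.2 MHz = 4.4 MHz.
26.8 MHz mod fs = 13.2 MHz.
13.2 MHz > fs/2 = 6.8 MHz, folds to fs − 13.2 MHz = 0.4 MHz.
Distinct values: {0.4 MHz, 0.6 MHz, 1.4 MHz, 4.4 MHz, 5.4 MHz}.

0.4 MHz, 0.6 MHz, 1.4 MHz, 4.4 MHz, 5.4 MHz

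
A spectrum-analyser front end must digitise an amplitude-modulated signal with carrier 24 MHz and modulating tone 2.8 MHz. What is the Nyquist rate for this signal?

53.6 MHz

AM sidebands sit at fc ± fm = 21.2 MHz and 26.8 MHz.
Highest-frequency component: 26.8 MHz.
Nyquist rate = 2 × 26.8 MHz = 53.6 MHz.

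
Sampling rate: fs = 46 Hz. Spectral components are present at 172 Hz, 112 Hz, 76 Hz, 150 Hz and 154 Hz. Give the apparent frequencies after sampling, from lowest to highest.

12 Hz, 16 Hz, 20 Hz

fs/2 = 23 Hz.
172 Hz mod fs = 34 Hz.
34 Hz > fs/2 = 23 Hz, folds to fs − 34 Hz = 12 Hz.
112 Hz mod fs = 20 Hz.
20 Hz ≤ fs/2 = 23 Hz, appears at 20 Hz.
76 Hz mod fs = 30 Hz.
30 Hz > fs/2 = 23 Hz, folds to fs − 30 Hz = 16 Hz.
150 Hz mod fs = 12 Hz.
12 Hz ≤ fs/2 = 23 Hz, appears at 12 Hz.
154 Hz mod fs = 16 Hz.
16 Hz ≤ fs/2 = 23 Hz, appears at 16 Hz.
Distinct values: {12 Hz, 16 Hz, 20 Hz}.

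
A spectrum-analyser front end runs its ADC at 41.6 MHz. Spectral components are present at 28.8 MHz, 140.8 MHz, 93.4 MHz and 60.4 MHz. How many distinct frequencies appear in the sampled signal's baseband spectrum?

4

fs/2 = 20.8 MHz.
28.8 MHz > fs/2 = 20.8 MHz, folds to fs − 28.8 MHz = 12.8 MHz.
140.8 MHz mod fs = 16 MHz.
16 MHz ≤ fs/2 = 20.8 MHz, appears at 16 MHz.
93.4 MHz mod fs = 10.2 MHz.
10.2 MHz ≤ fs/2 = 20.8 MHz, appears at 10.2 MHz.
60.4 MHz mod fs = 18.8 MHz.
18.8 MHz ≤ fs/2 = 20.8 MHz, appears at 18.8 MHz.
Distinct values: {10.2 MHz, 12.8 MHz, 16 MHz, 18.8 MHz} → 4.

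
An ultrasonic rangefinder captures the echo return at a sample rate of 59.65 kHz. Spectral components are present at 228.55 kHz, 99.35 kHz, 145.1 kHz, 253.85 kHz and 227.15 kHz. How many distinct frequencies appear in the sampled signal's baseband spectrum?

fs/2 = 29.825 kHz.
228.55 kHz mod fs = 49.6 kHz.
49.6 kHz > fs/2 = 29.825 kHz, folds to fs − 49.6 kHz = 10.05 kHz.
99.35 kHz mod fs = 39.7 kHz.
39.7 kHz > fs/2 = 29.825 kHz, folds to fs − 39.7 kHz = 19.95 kHz.
145.1 kHz mod fs = 25.8 kHz.
25.8 kHz ≤ fs/2 = 29.825 kHz, appears at 25.8 kHz.
253.85 kHz mod fs = 15.25 kHz.
15.25 kHz ≤ fs/2 = 29.825 kHz, appears at 15.25 kHz.
227.15 kHz mod fs = 48.2 kHz.
48.2 kHz > fs/2 = 29.825 kHz, folds to fs − 48.2 kHz = 11.45 kHz.
Distinct values: {10.05 kHz, 11.45 kHz, 15.25 kHz, 19.95 kHz, 25.8 kHz} → 5.

5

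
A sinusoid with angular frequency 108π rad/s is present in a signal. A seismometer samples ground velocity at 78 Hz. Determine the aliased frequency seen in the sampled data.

ω = 108π rad/s → f = ω/(2π) = 54 Hz.
54 Hz > fs/2 = 39 Hz, folds to fs − 54 Hz = 24 Hz.

24 Hz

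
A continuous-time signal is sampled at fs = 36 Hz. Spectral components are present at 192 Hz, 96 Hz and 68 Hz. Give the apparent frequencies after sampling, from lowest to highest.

4 Hz, 12 Hz

fs/2 = 18 Hz.
192 Hz mod fs = 12 Hz.
12 Hz ≤ fs/2 = 18 Hz, appears at 12 Hz.
96 Hz mod fs = 24 Hz.
24 Hz > fs/2 = 18 Hz, folds to fs − 24 Hz = 12 Hz.
68 Hz mod fs = 32 Hz.
32 Hz > fs/2 = 18 Hz, folds to fs − 32 Hz = 4 Hz.
Distinct values: {4 Hz, 12 Hz}.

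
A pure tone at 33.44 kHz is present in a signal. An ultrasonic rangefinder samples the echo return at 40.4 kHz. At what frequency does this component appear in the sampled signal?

6.96 kHz

33.44 kHz > fs/2 = 20.2 kHz, folds to fs − 33.44 kHz = 6.96 kHz.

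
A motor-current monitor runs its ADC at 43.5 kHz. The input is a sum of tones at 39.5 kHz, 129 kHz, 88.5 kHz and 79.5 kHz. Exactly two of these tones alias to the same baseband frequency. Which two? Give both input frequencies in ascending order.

88.5 kHz, 129 kHz

fs/2 = 21.75 kHz.
39.5 kHz > fs/2 = 21.75 kHz, folds to fs − 39.5 kHz = 4 kHz.
129 kHz mod fs = 42 kHz.
42 kHz > fs/2 = 21.75 kHz, folds to fs − 42 kHz = 1.5 kHz.
88.5 kHz mod fs = 1.5 kHz.
1.5 kHz ≤ fs/2 = 21.75 kHz, appears at 1.5 kHz.
79.5 kHz mod fs = 36 kHz.
36 kHz > fs/2 = 21.75 kHz, folds to fs − 36 kHz = 7.5 kHz.
88.5 kHz and 129 kHz both map to 1.5 kHz.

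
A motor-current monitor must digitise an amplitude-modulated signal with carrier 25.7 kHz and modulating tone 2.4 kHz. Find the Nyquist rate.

56.2 kHz

AM sidebands sit at fc ± fm = 23.3 kHz and 28.1 kHz.
Highest-frequency component: 28.1 kHz.
Nyquist rate = 2 × 28.1 kHz = 56.2 kHz.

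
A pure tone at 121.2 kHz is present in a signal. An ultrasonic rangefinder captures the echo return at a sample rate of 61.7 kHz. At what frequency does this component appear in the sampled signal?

121.2 kHz mod fs = 59.5 kHz.
59.5 kHz > fs/2 = 30.85 kHz, folds to fs − 59.5 kHz = 2.2 kHz.

2.2 kHz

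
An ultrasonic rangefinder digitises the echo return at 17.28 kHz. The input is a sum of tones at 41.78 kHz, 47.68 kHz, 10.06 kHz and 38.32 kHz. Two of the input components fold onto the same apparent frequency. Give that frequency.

7.22 kHz

fs/2 = 8.64 kHz.
41.78 kHz mod fs = 7.22 kHz.
7.22 kHz ≤ fs/2 = 8.64 kHz, appears at 7.22 kHz.
47.68 kHz mod fs = 13.12 kHz.
13.12 kHz > fs/2 = 8.64 kHz, folds to fs − 13.12 kHz = 4.16 kHz.
10.06 kHz > fs/2 = 8.64 kHz, folds to fs − 10.06 kHz = 7.22 kHz.
38.32 kHz mod fs = 3.76 kHz.
3.76 kHz ≤ fs/2 = 8.64 kHz, appears at 3.76 kHz.
10.06 kHz and 41.78 kHz both map to 7.22 kHz.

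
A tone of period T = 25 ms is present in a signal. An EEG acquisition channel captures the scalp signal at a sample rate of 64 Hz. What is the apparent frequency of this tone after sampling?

T = 25 ms → f = 1/T = 40 Hz.
40 Hz > fs/2 = 32 Hz, folds to fs − 40 Hz = 24 Hz.

24 Hz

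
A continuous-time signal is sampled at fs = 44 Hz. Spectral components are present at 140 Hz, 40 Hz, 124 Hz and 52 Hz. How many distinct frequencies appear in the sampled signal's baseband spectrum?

2

fs/2 = 22 Hz.
140 Hz mod fs = 8 Hz.
8 Hz ≤ fs/2 = 22 Hz, appears at 8 Hz.
40 Hz > fs/2 = 22 Hz, folds to fs − 40 Hz = 4 Hz.
124 Hz mod fs = 36 Hz.
36 Hz > fs/2 = 22 Hz, folds to fs − 36 Hz = 8 Hz.
52 Hz mod fs = 8 Hz.
8 Hz ≤ fs/2 = 22 Hz, appears at 8 Hz.
Distinct values: {4 Hz, 8 Hz} → 2.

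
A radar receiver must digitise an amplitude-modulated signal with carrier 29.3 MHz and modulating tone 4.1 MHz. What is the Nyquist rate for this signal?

66.8 MHz

AM sidebands sit at fc ± fm = 25.2 MHz and 33.4 MHz.
Highest-frequency component: 33.4 MHz.
Nyquist rate = 2 × 33.4 MHz = 66.8 MHz.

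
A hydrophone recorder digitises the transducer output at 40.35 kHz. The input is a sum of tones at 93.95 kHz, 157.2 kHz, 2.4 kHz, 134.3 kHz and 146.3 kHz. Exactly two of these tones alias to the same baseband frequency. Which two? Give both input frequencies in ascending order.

93.95 kHz, 134.3 kHz

fs/2 = 20.175 kHz.
93.95 kHz mod fs = 13.25 kHz.
13.25 kHz ≤ fs/2 = 20.175 kHz, appears at 13.25 kHz.
157.2 kHz mod fs = 36.15 kHz.
36.15 kHz > fs/2 = 20.175 kHz, folds to fs − 36.15 kHz = 4.2 kHz.
2.4 kHz ≤ fs/2 = 20.175 kHz, passes unchanged.
134.3 kHz mod fs = 13.25 kHz.
13.25 kHz ≤ fs/2 = 20.175 kHz, appears at 13.25 kHz.
146.3 kHz mod fs = 25.25 kHz.
25.25 kHz > fs/2 = 20.175 kHz, folds to fs − 25.25 kHz = 15.1 kHz.
93.95 kHz and 134.3 kHz both map to 13.25 kHz.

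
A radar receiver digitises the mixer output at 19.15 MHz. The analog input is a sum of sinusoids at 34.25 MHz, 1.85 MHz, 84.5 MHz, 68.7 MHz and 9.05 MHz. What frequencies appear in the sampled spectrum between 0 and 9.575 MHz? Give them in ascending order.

1.85 MHz, 4.05 MHz, 7.9 MHz, 9.05 MHz

fs/2 = 9.575 MHz.
34.25 MHz mod fs = 15.1 MHz.
15.1 MHz > fs/2 = 9.575 MHz, folds to fs − 15.1 MHz = 4.05 MHz.
1.85 MHz ≤ fs/2 = 9.575 MHz, passes unchanged.
84.5 MHz mod fs = 7.9 MHz.
7.9 MHz ≤ fs/2 = 9.575 MHz, appears at 7.9 MHz.
68.7 MHz mod fs = 11.25 MHz.
11.25 MHz > fs/2 = 9.575 MHz, folds to fs − 11.25 MHz = 7.9 MHz.
9.05 MHz ≤ fs/2 = 9.575 MHz, passes unchanged.
Distinct values: {1.85 MHz, 4.05 MHz, 7.9 MHz, 9.05 MHz}.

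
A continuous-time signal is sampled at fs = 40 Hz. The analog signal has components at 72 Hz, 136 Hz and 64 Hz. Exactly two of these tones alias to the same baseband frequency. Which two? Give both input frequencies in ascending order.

fs/2 = 20 Hz.
72 Hz mod fs = 32 Hz.
32 Hz > fs/2 = 20 Hz, folds to fs − 32 Hz = 8 Hz.
136 Hz mod fs = 16 Hz.
16 Hz ≤ fs/2 = 20 Hz, appears at 16 Hz.
64 Hz mod fs = 24 Hz.
24 Hz > fs/2 = 20 Hz, folds to fs − 24 Hz = 16 Hz.
64 Hz and 136 Hz both map to 16 Hz.

64 Hz, 136 Hz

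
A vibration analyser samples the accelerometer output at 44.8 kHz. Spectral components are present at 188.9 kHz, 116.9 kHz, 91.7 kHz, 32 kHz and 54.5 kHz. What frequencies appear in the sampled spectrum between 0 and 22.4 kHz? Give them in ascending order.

fs/2 = 22.4 kHz.
188.9 kHz mod fs = 9.7 kHz.
9.7 kHz ≤ fs/2 = 22.4 kHz, appears at 9.7 kHz.
116.9 kHz mod fs = 27.3 kHz.
27.3 kHz > fs/2 = 22.4 kHz, folds to fs − 27.3 kHz = 17.5 kHz.
91.7 kHz mod fs = 2.1 kHz.
2.1 kHz ≤ fs/2 = 22.4 kHz, appears at 2.1 kHz.
32 kHz > fs/2 = 22.4 kHz, folds to fs − 32 kHz = 12.8 kHz.
54.5 kHz mod fs = 9.7 kHz.
9.7 kHz ≤ fs/2 = 22.4 kHz, appears at 9.7 kHz.
Distinct values: {2.1 kHz, 9.7 kHz, 12.8 kHz, 17.5 kHz}.

2.1 kHz, 9.7 kHz, 12.8 kHz, 17.5 kHz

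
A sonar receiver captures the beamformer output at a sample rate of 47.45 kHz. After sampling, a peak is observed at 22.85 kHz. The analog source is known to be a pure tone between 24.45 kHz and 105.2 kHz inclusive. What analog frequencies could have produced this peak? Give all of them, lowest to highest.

Frequencies that alias to 22.85 kHz are k·fs ± 22.85 kHz for integer k ≥ 0.
k=0: 22.85 kHz.
k=1: 24.6 kHz, 70.3 kHz.
k=2: 72.05 kHz, 117.75 kHz.
k=3: 119.5 kHz, 165.2 kHz.
Within [24.45 kHz, 105.2 kHz]: 24.6 kHz, 70.3 kHz, 72.05 kHz.

24.6 kHz, 70.3 kHz, 72.05 kHz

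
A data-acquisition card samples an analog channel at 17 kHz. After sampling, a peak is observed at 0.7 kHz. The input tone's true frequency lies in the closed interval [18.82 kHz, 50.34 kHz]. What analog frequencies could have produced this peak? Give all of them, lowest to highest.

33.3 kHz, 34.7 kHz, 50.3 kHz

Frequencies that alias to 0.7 kHz are k·fs ± 0.7 kHz for integer k ≥ 0.
k=0: 0.7 kHz.
k=1: 16.3 kHz, 17.7 kHz.
k=2: 33.3 kHz, 34.7 kHz.
k=3: 50.3 kHz, 51.7 kHz.
k=4: 67.3 kHz, 68.7 kHz.
Within [18.82 kHz, 50.34 kHz]: 33.3 kHz, 34.7 kHz, 50.3 kHz.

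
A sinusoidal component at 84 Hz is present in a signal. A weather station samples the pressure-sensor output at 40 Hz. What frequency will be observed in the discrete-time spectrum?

4 Hz

84 Hz mod fs = 4 Hz.
4 Hz ≤ fs/2 = 20 Hz, appears at 4 Hz.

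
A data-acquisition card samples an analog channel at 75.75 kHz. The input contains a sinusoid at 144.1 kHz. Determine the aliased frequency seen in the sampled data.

144.1 kHz mod fs = 68.35 kHz.
68.35 kHz > fs/2 = 37.875 kHz, folds to fs − 68.35 kHz = 7.4 kHz.

7.4 kHz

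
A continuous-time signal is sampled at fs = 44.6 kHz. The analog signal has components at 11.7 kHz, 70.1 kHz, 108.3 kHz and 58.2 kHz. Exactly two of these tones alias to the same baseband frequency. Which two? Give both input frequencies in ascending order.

70.1 kHz, 108.3 kHz

fs/2 = 22.3 kHz.
11.7 kHz ≤ fs/2 = 22.3 kHz, passes unchanged.
70.1 kHz mod fs = 25.5 kHz.
25.5 kHz > fs/2 = 22.3 kHz, folds to fs − 25.5 kHz = 19.1 kHz.
108.3 kHz mod fs = 19.1 kHz.
19.1 kHz ≤ fs/2 = 22.3 kHz, appears at 19.1 kHz.
58.2 kHz mod fs = 13.6 kHz.
13.6 kHz ≤ fs/2 = 22.3 kHz, appears at 13.6 kHz.
70.1 kHz and 108.3 kHz both map to 19.1 kHz.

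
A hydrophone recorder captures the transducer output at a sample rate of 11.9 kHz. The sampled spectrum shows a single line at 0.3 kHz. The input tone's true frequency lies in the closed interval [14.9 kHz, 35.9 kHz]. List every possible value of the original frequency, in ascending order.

Frequencies that alias to 0.3 kHz are k·fs ± 0.3 kHz for integer k ≥ 0.
k=0: 0.3 kHz.
k=1: 11.6 kHz, 12.2 kHz.
k=2: 23.5 kHz, 24.1 kHz.
k=3: 35.4 kHz, 36 kHz.
k=4: 47.3 kHz, 47.9 kHz.
Within [14.9 kHz, 35.9 kHz]: 23.5 kHz, 24.1 kHz, 35.4 kHz.

23.5 kHz, 24.1 kHz, 35.4 kHz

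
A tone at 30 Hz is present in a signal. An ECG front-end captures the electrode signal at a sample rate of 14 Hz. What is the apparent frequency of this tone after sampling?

2 Hz

30 Hz mod fs = 2 Hz.
2 Hz ≤ fs/2 = 7 Hz, appears at 2 Hz.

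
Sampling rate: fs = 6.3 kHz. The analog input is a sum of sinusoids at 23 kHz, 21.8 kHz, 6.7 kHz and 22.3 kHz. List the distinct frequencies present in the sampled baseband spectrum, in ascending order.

0.4 kHz, 2.2 kHz, 2.9 kHz

fs/2 = 3.15 kHz.
23 kHz mod fs = 4.1 kHz.
4.1 kHz > fs/2 = 3.15 kHz, folds to fs − 4.1 kHz = 2.2 kHz.
21.8 kHz mod fs = 2.9 kHz.
2.9 kHz ≤ fs/2 = 3.15 kHz, appears at 2.9 kHz.
6.7 kHz mod fs = 0.4 kHz.
0.4 kHz ≤ fs/2 = 3.15 kHz, appears at 0.4 kHz.
22.3 kHz mod fs = 3.4 kHz.
3.4 kHz > fs/2 = 3.15 kHz, folds to fs − 3.4 kHz = 2.9 kHz.
Distinct values: {0.4 kHz, 2.2 kHz, 2.9 kHz}.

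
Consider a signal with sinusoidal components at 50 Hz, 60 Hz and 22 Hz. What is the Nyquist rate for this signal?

Highest-frequency component: 60 Hz.
Nyquist rate = 2 × 60 Hz = 120 Hz.

120 Hz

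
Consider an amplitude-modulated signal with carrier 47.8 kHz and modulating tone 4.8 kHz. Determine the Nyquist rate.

105.2 kHz

AM sidebands sit at fc ± fm = 43 kHz and 52.6 kHz.
Highest-frequency component: 52.6 kHz.
Nyquist rate = 2 × 52.6 kHz = 105.2 kHz.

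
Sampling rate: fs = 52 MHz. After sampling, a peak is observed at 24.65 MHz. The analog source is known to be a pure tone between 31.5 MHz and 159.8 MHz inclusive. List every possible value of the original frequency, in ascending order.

76.65 MHz, 79.35 MHz, 128.65 MHz, 131.35 MHz

Frequencies that alias to 24.65 MHz are k·fs ± 24.65 MHz for integer k ≥ 0.
k=0: 24.65 MHz.
k=1: 27.35 MHz, 76.65 MHz.
k=2: 79.35 MHz, 128.65 MHz.
k=3: 131.35 MHz, 180.65 MHz.
k=4: 183.35 MHz, 232.65 MHz.
Within [31.5 MHz, 159.8 MHz]: 76.65 MHz, 79.35 MHz, 128.65 MHz, 131.35 MHz.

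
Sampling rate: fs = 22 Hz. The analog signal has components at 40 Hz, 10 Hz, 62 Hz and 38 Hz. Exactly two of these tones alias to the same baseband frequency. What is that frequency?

4 Hz

fs/2 = 11 Hz.
40 Hz mod fs = 18 Hz.
18 Hz > fs/2 = 11 Hz, folds to fs − 18 Hz = 4 Hz.
10 Hz ≤ fs/2 = 11 Hz, passes unchanged.
62 Hz mod fs = 18 Hz.
18 Hz > fs/2 = 11 Hz, folds to fs − 18 Hz = 4 Hz.
38 Hz mod fs = 16 Hz.
16 Hz > fs/2 = 11 Hz, folds to fs − 16 Hz = 6 Hz.
40 Hz and 62 Hz both map to 4 Hz.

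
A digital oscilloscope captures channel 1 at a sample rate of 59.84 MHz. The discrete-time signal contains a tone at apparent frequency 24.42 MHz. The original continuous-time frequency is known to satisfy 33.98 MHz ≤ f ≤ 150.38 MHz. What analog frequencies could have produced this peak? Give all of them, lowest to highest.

35.42 MHz, 84.26 MHz, 95.26 MHz, 144.1 MHz

Frequencies that alias to 24.42 MHz are k·fs ± 24.42 MHz for integer k ≥ 0.
k=0: 24.42 MHz.
k=1: 35.42 MHz, 84.26 MHz.
k=2: 95.26 MHz, 144.1 MHz.
k=3: 155.1 MHz, 203.94 MHz.
Within [33.98 MHz, 150.38 MHz]: 35.42 MHz, 84.26 MHz, 95.26 MHz, 144.1 MHz.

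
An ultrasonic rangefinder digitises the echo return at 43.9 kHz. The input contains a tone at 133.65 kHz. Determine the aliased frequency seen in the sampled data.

133.65 kHz mod fs = 1.95 kHz.
1.95 kHz ≤ fs/2 = 21.95 kHz, appears at 1.95 kHz.

1.95 kHz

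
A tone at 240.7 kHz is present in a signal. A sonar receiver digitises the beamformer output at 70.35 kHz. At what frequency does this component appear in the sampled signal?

29.65 kHz

240.7 kHz mod fs = 29.65 kHz.
29.65 kHz ≤ fs/2 = 35.175 kHz, appears at 29.65 kHz.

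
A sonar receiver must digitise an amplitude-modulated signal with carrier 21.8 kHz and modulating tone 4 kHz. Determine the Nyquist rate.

51.6 kHz

AM sidebands sit at fc ± fm = 17.8 kHz and 25.8 kHz.
Highest-frequency component: 25.8 kHz.
Nyquist rate = 2 × 25.8 kHz = 51.6 kHz.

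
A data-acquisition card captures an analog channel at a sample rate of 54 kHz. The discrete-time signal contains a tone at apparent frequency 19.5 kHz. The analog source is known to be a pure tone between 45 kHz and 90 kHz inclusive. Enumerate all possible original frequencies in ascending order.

Frequencies that alias to 19.5 kHz are k·fs ± 19.5 kHz for integer k ≥ 0.
k=0: 19.5 kHz.
k=1: 34.5 kHz, 73.5 kHz.
k=2: 88.5 kHz, 127.5 kHz.
k=3: 142.5 kHz, 181.5 kHz.
Within [45 kHz, 90 kHz]: 73.5 kHz, 88.5 kHz.

73.5 kHz, 88.5 kHz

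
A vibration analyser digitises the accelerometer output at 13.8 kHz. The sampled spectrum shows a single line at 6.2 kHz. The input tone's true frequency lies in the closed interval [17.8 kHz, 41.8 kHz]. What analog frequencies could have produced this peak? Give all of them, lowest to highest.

Frequencies that alias to 6.2 kHz are k·fs ± 6.2 kHz for integer k ≥ 0.
k=0: 6.2 kHz.
k=1: 7.6 kHz, 20 kHz.
k=2: 21.4 kHz, 33.8 kHz.
k=3: 35.2 kHz, 47.6 kHz.
k=4: 49 kHz, 61.4 kHz.
Within [17.8 kHz, 41.8 kHz]: 20 kHz, 21.4 kHz, 33.8 kHz, 35.2 kHz.

20 kHz, 21.4 kHz, 33.8 kHz, 35.2 kHz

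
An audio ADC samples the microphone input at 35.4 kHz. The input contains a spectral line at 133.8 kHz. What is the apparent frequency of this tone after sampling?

7.8 kHz

133.8 kHz mod fs = 27.6 kHz.
27.6 kHz > fs/2 = 17.7 kHz, folds to fs − 27.6 kHz = 7.8 kHz.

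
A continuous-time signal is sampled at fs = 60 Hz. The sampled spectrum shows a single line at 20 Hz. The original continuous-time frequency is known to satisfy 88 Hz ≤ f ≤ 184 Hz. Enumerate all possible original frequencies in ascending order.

100 Hz, 140 Hz, 160 Hz

Frequencies that alias to 20 Hz are k·fs ± 20 Hz for integer k ≥ 0.
k=0: 20 Hz.
k=1: 40 Hz, 80 Hz.
k=2: 100 Hz, 140 Hz.
k=3: 160 Hz, 200 Hz.
k=4: 220 Hz, 260 Hz.
Within [88 Hz, 184 Hz]: 100 Hz, 140 Hz, 160 Hz.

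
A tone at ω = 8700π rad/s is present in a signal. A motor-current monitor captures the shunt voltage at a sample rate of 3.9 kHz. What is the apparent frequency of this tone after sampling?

ω = 8700π rad/s → f = ω/(2π) = 4350 Hz = 4.35 kHz.
4.35 kHz mod fs = 0.45 kHz.
0.45 kHz ≤ fs/2 = 1.95 kHz, appears at 0.45 kHz.

0.45 kHz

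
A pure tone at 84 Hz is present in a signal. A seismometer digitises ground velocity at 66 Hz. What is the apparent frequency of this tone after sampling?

18 Hz

84 Hz mod fs = 18 Hz.
18 Hz ≤ fs/2 = 33 Hz, appears at 18 Hz.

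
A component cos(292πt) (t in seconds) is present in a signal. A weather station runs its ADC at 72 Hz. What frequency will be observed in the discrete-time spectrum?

ω = 292π rad/s → f = ω/(2π) = 146 Hz.
146 Hz mod fs = 2 Hz.
2 Hz ≤ fs/2 = 36 Hz, appears at 2 Hz.

2 Hz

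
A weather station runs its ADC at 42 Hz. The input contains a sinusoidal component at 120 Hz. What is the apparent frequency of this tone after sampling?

120 Hz mod fs = 36 Hz.
36 Hz > fs/2 = 21 Hz, folds to fs − 36 Hz = 6 Hz.

6 Hz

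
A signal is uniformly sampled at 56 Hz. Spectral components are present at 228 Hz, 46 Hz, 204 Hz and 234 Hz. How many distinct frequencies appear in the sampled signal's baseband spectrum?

3

fs/2 = 28 Hz.
228 Hz mod fs = 4 Hz.
4 Hz ≤ fs/2 = 28 Hz, appears at 4 Hz.
46 Hz > fs/2 = 28 Hz, folds to fs − 46 Hz = 10 Hz.
204 Hz mod fs = 36 Hz.
36 Hz > fs/2 = 28 Hz, folds to fs − 36 Hz = 20 Hz.
234 Hz mod fs = 10 Hz.
10 Hz ≤ fs/2 = 28 Hz, appears at 10 Hz.
Distinct values: {4 Hz, 10 Hz, 20 Hz} → 3.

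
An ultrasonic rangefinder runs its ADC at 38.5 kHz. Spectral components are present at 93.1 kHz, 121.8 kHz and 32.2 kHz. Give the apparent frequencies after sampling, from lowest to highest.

6.3 kHz, 16.1 kHz

fs/2 = 19.25 kHz.
93.1 kHz mod fs = 16.1 kHz.
16.1 kHz ≤ fs/2 = 19.25 kHz, appears at 16.1 kHz.
121.8 kHz mod fs = 6.3 kHz.
6.3 kHz ≤ fs/2 = 19.25 kHz, appears at 6.3 kHz.
32.2 kHz > fs/2 = 19.25 kHz, folds to fs − 32.2 kHz = 6.3 kHz.
Distinct values: {6.3 kHz, 16.1 kHz}.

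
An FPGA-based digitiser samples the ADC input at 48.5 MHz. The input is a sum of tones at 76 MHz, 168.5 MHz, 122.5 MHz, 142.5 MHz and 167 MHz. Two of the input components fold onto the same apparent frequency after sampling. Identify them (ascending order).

122.5 MHz, 168.5 MHz

fs/2 = 24.25 MHz.
76 MHz mod fs = 27.5 MHz.
27.5 MHz > fs/2 = 24.25 MHz, folds to fs − 27.5 MHz = 21 MHz.
168.5 MHz mod fs = 23 MHz.
23 MHz ≤ fs/2 = 24.25 MHz, appears at 23 MHz.
122.5 MHz mod fs = 25.5 MHz.
25.5 MHz > fs/2 = 24.25 MHz, folds to fs − 25.5 MHz = 23 MHz.
142.5 MHz mod fs = 45.5 MHz.
45.5 MHz > fs/2 = 24.25 MHz, folds to fs − 45.5 MHz = 3 MHz.
167 MHz mod fs = 21.5 MHz.
21.5 MHz ≤ fs/2 = 24.25 MHz, appears at 21.5 MHz.
122.5 MHz and 168.5 MHz both map to 23 MHz.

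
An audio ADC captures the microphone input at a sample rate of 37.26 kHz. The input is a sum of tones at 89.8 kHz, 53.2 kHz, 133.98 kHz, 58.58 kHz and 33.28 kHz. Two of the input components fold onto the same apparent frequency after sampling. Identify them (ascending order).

fs/2 = 18.63 kHz.
89.8 kHz mod fs = 15.28 kHz.
15.28 kHz ≤ fs/2 = 18.63 kHz, appears at 15.28 kHz.
53.2 kHz mod fs = 15.94 kHz.
15.94 kHz ≤ fs/2 = 18.63 kHz, appears at 15.94 kHz.
133.98 kHz mod fs = 22.2 kHz.
22.2 kHz > fs/2 = 18.63 kHz, folds to fs − 22.2 kHz = 15.06 kHz.
58.58 kHz mod fs = 21.32 kHz.
21.32 kHz > fs/2 = 18.63 kHz, folds to fs − 21.32 kHz = 15.94 kHz.
33.28 kHz > fs/2 = 18.63 kHz, folds to fs − 33.28 kHz = 3.98 kHz.
53.2 kHz and 58.58 kHz both map to 15.94 kHz.

53.2 kHz, 58.58 kHz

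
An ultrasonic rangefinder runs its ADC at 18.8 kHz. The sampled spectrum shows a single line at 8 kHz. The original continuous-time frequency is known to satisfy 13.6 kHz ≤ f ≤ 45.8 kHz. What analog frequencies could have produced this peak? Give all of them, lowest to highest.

26.8 kHz, 29.6 kHz, 45.6 kHz

Frequencies that alias to 8 kHz are k·fs ± 8 kHz for integer k ≥ 0.
k=0: 8 kHz.
k=1: 10.8 kHz, 26.8 kHz.
k=2: 29.6 kHz, 45.6 kHz.
k=3: 48.4 kHz, 64.4 kHz.
Within [13.6 kHz, 45.8 kHz]: 26.8 kHz, 29.6 kHz, 45.6 kHz.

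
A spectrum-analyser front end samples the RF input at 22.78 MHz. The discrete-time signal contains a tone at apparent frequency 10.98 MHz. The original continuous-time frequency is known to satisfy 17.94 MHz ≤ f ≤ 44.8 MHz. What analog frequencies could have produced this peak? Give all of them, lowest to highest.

33.76 MHz, 34.58 MHz

Frequencies that alias to 10.98 MHz are k·fs ± 10.98 MHz for integer k ≥ 0.
k=0: 10.98 MHz.
k=1: 11.8 MHz, 33.76 MHz.
k=2: 34.58 MHz, 56.54 MHz.
k=3: 57.36 MHz, 79.32 MHz.
Within [17.94 MHz, 44.8 MHz]: 33.76 MHz, 34.58 MHz.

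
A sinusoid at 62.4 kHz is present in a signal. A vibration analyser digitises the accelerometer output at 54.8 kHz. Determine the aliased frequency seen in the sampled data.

62.4 kHz mod fs = 7.6 kHz.
7.6 kHz ≤ fs/2 = 27.4 kHz, appears at 7.6 kHz.

7.6 kHz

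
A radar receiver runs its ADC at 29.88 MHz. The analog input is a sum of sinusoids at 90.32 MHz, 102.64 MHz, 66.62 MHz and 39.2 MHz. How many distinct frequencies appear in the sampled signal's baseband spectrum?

4

fs/2 = 14.94 MHz.
90.32 MHz mod fs = 0.68 MHz.
0.68 MHz ≤ fs/2 = 14.94 MHz, appears at 0.68 MHz.
102.64 MHz mod fs = 13 MHz.
13 MHz ≤ fs/2 = 14.94 MHz, appears at 13 MHz.
66.62 MHz mod fs = 6.86 MHz.
6.86 MHz ≤ fs/2 = 14.94 MHz, appears at 6.86 MHz.
39.2 MHz mod fs = 9.32 MHz.
9.32 MHz ≤ fs/2 = 14.94 MHz, appears at 9.32 MHz.
Distinct values: {0.68 MHz, 6.86 MHz, 9.32 MHz, 13 MHz} → 4.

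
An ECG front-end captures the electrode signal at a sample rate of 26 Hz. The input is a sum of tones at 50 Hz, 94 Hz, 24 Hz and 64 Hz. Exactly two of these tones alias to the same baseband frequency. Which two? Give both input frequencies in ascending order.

fs/2 = 13 Hz.
50 Hz mod fs = 24 Hz.
24 Hz > fs/2 = 13 Hz, folds to fs − 24 Hz = 2 Hz.
94 Hz mod fs = 16 Hz.
16 Hz > fs/2 = 13 Hz, folds to fs − 16 Hz = 10 Hz.
24 Hz > fs/2 = 13 Hz, folds to fs − 24 Hz = 2 Hz.
64 Hz mod fs = 12 Hz.
12 Hz ≤ fs/2 = 13 Hz, appears at 12 Hz.
24 Hz and 50 Hz both map to 2 Hz.

24 Hz, 50 Hz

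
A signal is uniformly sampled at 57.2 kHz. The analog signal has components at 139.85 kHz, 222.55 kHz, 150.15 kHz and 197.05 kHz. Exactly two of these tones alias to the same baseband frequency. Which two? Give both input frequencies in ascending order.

fs/2 = 28.6 kHz.
139.85 kHz mod fs = 25.45 kHz.
25.45 kHz ≤ fs/2 = 28.6 kHz, appears at 25.45 kHz.
222.55 kHz mod fs = 50.95 kHz.
50.95 kHz > fs/2 = 28.6 kHz, folds to fs − 50.95 kHz = 6.25 kHz.
150.15 kHz mod fs = 35.75 kHz.
35.75 kHz > fs/2 = 28.6 kHz, folds to fs − 35.75 kHz = 21.45 kHz.
197.05 kHz mod fs = 25.45 kHz.
25.45 kHz ≤ fs/2 = 28.6 kHz, appears at 25.45 kHz.
139.85 kHz and 197.05 kHz both map to 25.45 kHz.

139.85 kHz, 197.05 kHz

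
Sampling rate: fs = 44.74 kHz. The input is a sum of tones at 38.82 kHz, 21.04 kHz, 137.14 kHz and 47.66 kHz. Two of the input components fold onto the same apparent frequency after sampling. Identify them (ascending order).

47.66 kHz, 137.14 kHz

fs/2 = 22.37 kHz.
38.82 kHz > fs/2 = 22.37 kHz, folds to fs − 38.82 kHz = 5.92 kHz.
21.04 kHz ≤ fs/2 = 22.37 kHz, passes unchanged.
137.14 kHz mod fs = 2.92 kHz.
2.92 kHz ≤ fs/2 = 22.37 kHz, appears at 2.92 kHz.
47.66 kHz mod fs = 2.92 kHz.
2.92 kHz ≤ fs/2 = 22.37 kHz, appears at 2.92 kHz.
47.66 kHz and 137.14 kHz both map to 2.92 kHz.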